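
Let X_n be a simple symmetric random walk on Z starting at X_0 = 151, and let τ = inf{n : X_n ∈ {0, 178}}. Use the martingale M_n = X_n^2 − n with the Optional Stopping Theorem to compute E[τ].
E[τ] = 4077

M_n = X_n^2 − n is a martingale (since E[X_{n+1}^2 | F_n] = X_n^2 + 1). By OST (τ has finite mean in a bounded region), E[M_τ] = E[M_0] = X_0^2 − 0 = 151^2 = 22801. Also E[M_τ] = E[X_τ^2] − E[τ]. The walk exits at 0 or 178, with P(hit 178 first) = 151/178, so E[X_τ^2] = 178^2 · 151/178 + 0 = 26878. Thus E[τ] = E[X_τ^2] − E[M_τ] = 26878 − 22801 = 4077 = 151(178 − 151) = 4077.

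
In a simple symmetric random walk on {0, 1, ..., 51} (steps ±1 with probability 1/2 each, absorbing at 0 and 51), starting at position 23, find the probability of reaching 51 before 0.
P(hit 51 before 0) = 23/51

Let u_k = P(hit 51 before 0 | start at k). Then u_0 = 0, u_51 = 1, and u_k = u_{k-1}/2 + u_{k+1}/2 for 1 ≤ k ≤ 50. This harmonic recurrence is solved by u_k = k/51, giving u_23 = 23/51.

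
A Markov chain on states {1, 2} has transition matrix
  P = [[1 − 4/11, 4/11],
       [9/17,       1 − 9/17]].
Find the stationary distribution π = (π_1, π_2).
π_1 = 99/167, π_2 = 68/167

Solve πP = π with π_1 + π_2 = 1. From πP = π: π_1 · (1 − 4/11) + π_2 · 9/17 = π_1 ⇒ π_2 · 9/17 = π_1 · 4/11 ⇒ π_2/π_1 = (4/11)/(9/17) = 68/99. Together with π_1 + π_2 = 1:
  π_1 = (9/17)/(4/11 + 9/17) = (9/17)/(167/187) = 99/167,
  π_2 = (4/11)/(4/11 + 9/17) = (4/11)/(167/187) = 68/167.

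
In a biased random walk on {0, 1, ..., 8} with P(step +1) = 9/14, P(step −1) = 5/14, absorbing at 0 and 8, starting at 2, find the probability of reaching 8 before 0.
P(hit 8 before 0) = (1 − (5/9)^2) / (1 − (5/9)^8) = 531441/761716

Let u_k denote P(reach 8 before 0 | start at k). Boundary: u_0 = 0, u_8 = 1. Recurrence: u_k = 9/14·u_{k+1} + 5/14·u_{k-1} for 1 ≤ k ≤ 7. Try u_k = A + B·r^k with r = q/p = (5/14)/(9/14) = 5/9. Substitution satisfies the recurrence; boundary conditions give:
  u_k = (1 − r^k) / (1 − r^N) = (1 − (5/9)^2) / (1 − (5/9)^8) = 531441/761716.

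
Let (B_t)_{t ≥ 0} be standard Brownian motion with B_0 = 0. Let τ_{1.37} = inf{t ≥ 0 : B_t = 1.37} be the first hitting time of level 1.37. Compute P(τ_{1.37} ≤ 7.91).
P(τ_{1.37} ≤ 7.91) = 2(1 − Φ(1.37/√7.91)) = 2(1 − Φ(0.4871)) ≈ 0.6262

By the reflection principle for standard BM, P(τ_b ≤ t) = 2 · P(B_t ≥ b). Since B_t ~ N(0, t), P(B_t ≥ 1.37) = 1 − Φ(1.37/√t) = 1 − Φ(1.37/√7.91) = 1 − Φ(0.4871) ≈ 0.31309. Doubling: P(τ_{1.37} ≤ 7.91) ≈ 2 · 0.31309 = 0.62618 ≈ 0.6262.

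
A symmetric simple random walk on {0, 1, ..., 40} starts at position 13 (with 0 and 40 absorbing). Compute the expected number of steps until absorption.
E[τ | X_0 = 13] = 351

Let v_k = E[τ | X_0 = k]. Boundary: v_0 = v_40 = 0. Recurrence: v_k = 1 + (v_{k-1} + v_{k+1})/2 for 1 ≤ k ≤ 39. The particular solution to v_k − (v_{k-1} + v_{k+1})/2 = 1 is v_k = −k^2. Adding homogeneous solution A + B k and matching boundaries gives v_k = k (40 − k). Substituting k = 13: v_13 = 13 · 27 = 351.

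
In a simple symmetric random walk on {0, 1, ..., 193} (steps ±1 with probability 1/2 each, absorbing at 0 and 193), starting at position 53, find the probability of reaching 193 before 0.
P(hit 193 before 0) = 53/193

Let u_k = P(hit 193 before 0 | start at k). Then u_0 = 0, u_193 = 1, and u_k = u_{k-1}/2 + u_{k+1}/2 for 1 ≤ k ≤ 192. This harmonic recurrence is solved by u_k = k/193, giving u_53 = 53/193.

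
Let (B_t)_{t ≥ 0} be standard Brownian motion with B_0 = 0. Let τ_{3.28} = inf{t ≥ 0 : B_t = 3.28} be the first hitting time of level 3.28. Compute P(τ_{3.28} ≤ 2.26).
P(τ_{3.28} ≤ 2.26) = 2(1 − Φ(3.28/√2.26)) = 2(1 − Φ(2.1818)) ≈ 0.0291

By the reflection principle for standard BM, P(τ_b ≤ t) = 2 · P(B_t ≥ b). Since B_t ~ N(0, t), P(B_t ≥ 3.28) = 1 − Φ(3.28/√t) = 1 − Φ(3.28/√2.26) = 1 − Φ(2.1818) ≈ 0.01456. Doubling: P(τ_{3.28} ≤ 2.26) ≈ 2 · 0.01456 = 0.02912 ≈ 0.0291.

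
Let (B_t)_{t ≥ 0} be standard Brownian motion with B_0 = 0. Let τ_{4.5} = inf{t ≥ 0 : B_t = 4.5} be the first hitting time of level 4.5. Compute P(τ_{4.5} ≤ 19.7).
P(τ_{4.5} ≤ 19.7) = 2(1 − Φ(4.5/√19.7)) = 2(1 − Φ(1.0139)) ≈ 0.3106

By the reflection principle for standard BM, P(τ_b ≤ t) = 2 · P(B_t ≥ b). Since B_t ~ N(0, t), P(B_t ≥ 4.5) = 1 − Φ(4.5/√t) = 1 − Φ(4.5/√19.7) = 1 − Φ(1.0139) ≈ 0.15532. Doubling: P(τ_{4.5} ≤ 19.7) ≈ 2 · 0.15532 = 0.31064 ≈ 0.3106.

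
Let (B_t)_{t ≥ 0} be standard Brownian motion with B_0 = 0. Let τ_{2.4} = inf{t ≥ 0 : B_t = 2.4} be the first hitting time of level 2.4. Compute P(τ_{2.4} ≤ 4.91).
P(τ_{2.4} ≤ 4.91) = 2(1 − Φ(2.4/√4.91)) = 2(1 − Φ(1.0831)) ≈ 0.2788

By the reflection principle for standard BM, P(τ_b ≤ t) = 2 · P(B_t ≥ b). Since B_t ~ N(0, t), P(B_t ≥ 2.4) = 1 − Φ(2.4/√t) = 1 − Φ(2.4/√4.91) = 1 − Φ(1.0831) ≈ 0.13938. Doubling: P(τ_{2.4} ≤ 4.91) ≈ 2 · 0.13938 = 0.27876 ≈ 0.2788.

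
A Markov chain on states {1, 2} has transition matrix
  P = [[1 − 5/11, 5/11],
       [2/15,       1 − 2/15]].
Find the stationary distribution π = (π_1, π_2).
π_1 = 22/97, π_2 = 75/97

Solve πP = π with π_1 + π_2 = 1. From πP = π: π_1 · (1 − 5/11) + π_2 · 2/15 = π_1 ⇒ π_2 · 2/15 = π_1 · 5/11 ⇒ π_2/π_1 = (5/11)/(2/15) = 75/22. Together with π_1 + π_2 = 1:
  π_1 = (2/15)/(5/11 + 2/15) = (2/15)/(97/165) = 22/97,
  π_2 = (5/11)/(5/11 + 2/15) = (5/11)/(97/165) = 75/97.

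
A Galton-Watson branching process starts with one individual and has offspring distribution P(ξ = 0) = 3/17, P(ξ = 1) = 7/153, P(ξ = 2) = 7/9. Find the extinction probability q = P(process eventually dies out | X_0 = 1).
q = 27/119

The pgf is f(s) = 3/17 + 7/153·s + 7/9·s². The extinction probability q is the smallest fixed point of f in [0, 1]. Setting s = f(s):
  7/9·s² + (7/153 − 1)·s + 3/17 = 0
  7/9·s² − (3/17 + 7/9)·s + 3/17 = 0
which factors as (s − 1)·(7/9·s − 3/17) = 0, giving roots s = 1 and s = (3/17)/(7/9) = 27/119.
Mean offspring μ = 7/153 + 2·7/9 = 245/153 > 1 (supercritical), so q < 1. The extinction probability is the smaller root: q = (3/17)/(7/9) = 27/119.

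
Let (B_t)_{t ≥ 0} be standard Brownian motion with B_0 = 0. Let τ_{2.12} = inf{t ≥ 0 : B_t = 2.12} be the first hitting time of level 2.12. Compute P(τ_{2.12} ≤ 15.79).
P(τ_{2.12} ≤ 15.79) = 2(1 − Φ(2.12/√15.79)) = 2(1 − Φ(0.5335)) ≈ 0.5937

By the reflection principle for standard BM, P(τ_b ≤ t) = 2 · P(B_t ≥ b). Since B_t ~ N(0, t), P(B_t ≥ 2.12) = 1 − Φ(2.12/√t) = 1 − Φ(2.12/√15.79) = 1 − Φ(0.5335) ≈ 0.29684. Doubling: P(τ_{2.12} ≤ 15.79) ≈ 2 · 0.29684 = 0.59368 ≈ 0.5937.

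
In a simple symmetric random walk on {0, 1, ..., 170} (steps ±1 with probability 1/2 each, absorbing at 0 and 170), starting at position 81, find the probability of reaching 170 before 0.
P(hit 170 before 0) = 81/170

Let u_k = P(hit 170 before 0 | start at k). Then u_0 = 0, u_170 = 1, and u_k = u_{k-1}/2 + u_{k+1}/2 for 1 ≤ k ≤ 169. This harmonic recurrence is solved by u_k = k/170, giving u_81 = 81/170.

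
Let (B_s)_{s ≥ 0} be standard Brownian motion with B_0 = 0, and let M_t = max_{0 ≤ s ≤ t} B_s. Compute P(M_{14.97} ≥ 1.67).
P(M_{14.97} ≥ 1.67) = 2·P(B_{14.97} ≥ 1.67) = 2(1 − Φ(1.67/√14.97)) ≈ 0.6660

By the reflection principle for Brownian motion, P(M_t ≥ a) = 2 · P(B_t ≥ a) for a ≥ 0. Since B_t ~ N(0, t), P(B_t ≥ 1.67) = 1 − Φ(1.67/√t) = 1 − Φ(1.67/√14.97) = 1 − Φ(0.4316). So
  P(M_{14.97} ≥ 1.67) = 2(1 − Φ(0.4316)) ≈ 0.6660.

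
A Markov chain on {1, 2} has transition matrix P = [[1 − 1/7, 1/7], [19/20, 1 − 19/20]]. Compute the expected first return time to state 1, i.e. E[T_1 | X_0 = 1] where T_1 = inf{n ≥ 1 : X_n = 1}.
E[T_1 | X_0 = 1] = 1/π_1 = 153/133

For an irreducible recurrent Markov chain with stationary distribution π, E[T_i | X_0 = i] = 1/π_i (Kac's formula). Here π_1 = (19/20)/(1/7 + 19/20) = (19/20)/(153/140) = 133/153, so E[T_1 | X_0 = 1] = 1/π_1 = (1/7 + 19/20)/(19/20) = (153/140)/(19/20) = 153/133.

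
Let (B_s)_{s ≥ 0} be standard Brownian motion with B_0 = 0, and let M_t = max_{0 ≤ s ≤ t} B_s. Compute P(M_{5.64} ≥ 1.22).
P(M_{5.64} ≥ 1.22) = 2·P(B_{5.64} ≥ 1.22) = 2(1 − Φ(1.22/√5.64)) ≈ 0.6075

By the reflection principle for Brownian motion, P(M_t ≥ a) = 2 · P(B_t ≥ a) for a ≥ 0. Since B_t ~ N(0, t), P(B_t ≥ 1.22) = 1 − Φ(1.22/√t) = 1 − Φ(1.22/√5.64) = 1 − Φ(0.5137). So
  P(M_{5.64} ≥ 1.22) = 2(1 − Φ(0.5137)) ≈ 0.6075.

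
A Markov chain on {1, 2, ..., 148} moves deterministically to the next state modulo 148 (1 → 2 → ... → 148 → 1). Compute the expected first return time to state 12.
E[T_12 | X_0 = 12] = 148

The chain cycles deterministically, so starting at state 12 it returns in exactly 148 steps. Equivalently, the stationary distribution is uniform π_j = 1/148 for every state j, so by Kac's formula E[T_12] = 1/π_12 = 148.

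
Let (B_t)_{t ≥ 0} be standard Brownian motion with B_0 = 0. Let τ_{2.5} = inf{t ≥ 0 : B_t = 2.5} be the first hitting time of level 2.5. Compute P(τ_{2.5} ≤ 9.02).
P(τ_{2.5} ≤ 9.02) = 2(1 − Φ(2.5/√9.02)) = 2(1 − Φ(0.8324)) ≈ 0.4052

By the reflection principle for standard BM, P(τ_b ≤ t) = 2 · P(B_t ≥ b). Since B_t ~ N(0, t), P(B_t ≥ 2.5) = 1 − Φ(2.5/√t) = 1 − Φ(2.5/√9.02) = 1 − Φ(0.8324) ≈ 0.20259. Doubling: P(τ_{2.5} ≤ 9.02) ≈ 2 · 0.20259 = 0.40518 ≈ 0.4052.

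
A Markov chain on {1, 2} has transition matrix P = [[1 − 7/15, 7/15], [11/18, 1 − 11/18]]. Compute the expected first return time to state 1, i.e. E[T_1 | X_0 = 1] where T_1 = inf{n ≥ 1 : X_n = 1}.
E[T_1 | X_0 = 1] = 1/π_1 = 97/55

For an irreducible recurrent Markov chain with stationary distribution π, E[T_i | X_0 = i] = 1/π_i (Kac's formula). Here π_1 = (11/18)/(7/15 + 11/18) = (11/18)/(97/90) = 55/97, so E[T_1 | X_0 = 1] = 1/π_1 = (7/15 + 11/18)/(11/18) = (97/90)/(11/18) = 97/55.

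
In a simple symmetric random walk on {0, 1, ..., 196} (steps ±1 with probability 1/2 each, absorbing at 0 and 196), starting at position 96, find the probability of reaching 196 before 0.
P(hit 196 before 0) = 96/196 = 24/49

Let u_k = P(hit 196 before 0 | start at k). Then u_0 = 0, u_196 = 1, and u_k = u_{k-1}/2 + u_{k+1}/2 for 1 ≤ k ≤ 195. This harmonic recurrence is solved by u_k = k/196, giving u_96 = 96/196 = 24/49.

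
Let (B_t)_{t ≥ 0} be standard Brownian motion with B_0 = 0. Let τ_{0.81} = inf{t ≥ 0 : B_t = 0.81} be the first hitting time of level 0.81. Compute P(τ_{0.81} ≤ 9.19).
P(τ_{0.81} ≤ 9.19) = 2(1 − Φ(0.81/√9.19)) = 2(1 − Φ(0.2672)) ≈ 0.7893

By the reflection principle for standard BM, P(τ_b ≤ t) = 2 · P(B_t ≥ b). Since B_t ~ N(0, t), P(B_t ≥ 0.81) = 1 − Φ(0.81/√t) = 1 − Φ(0.81/√9.19) = 1 − Φ(0.2672) ≈ 0.39466. Doubling: P(τ_{0.81} ≤ 9.19) ≈ 2 · 0.39466 = 0.78932 ≈ 0.7893.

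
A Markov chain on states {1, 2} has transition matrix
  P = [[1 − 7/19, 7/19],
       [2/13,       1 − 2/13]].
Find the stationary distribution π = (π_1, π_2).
π_1 = 38/129, π_2 = 91/129

Solve πP = π with π_1 + π_2 = 1. From πP = π: π_1 · (1 − 7/19) + π_2 · 2/13 = π_1 ⇒ π_2 · 2/13 = π_1 · 7/19 ⇒ π_2/π_1 = (7/19)/(2/13) = 91/38. Together with π_1 + π_2 = 1:
  π_1 = (2/13)/(7/19 + 2/13) = (2/13)/(129/247) = 38/129,
  π_2 = (7/19)/(7/19 + 2/13) = (7/19)/(129/247) = 91/129.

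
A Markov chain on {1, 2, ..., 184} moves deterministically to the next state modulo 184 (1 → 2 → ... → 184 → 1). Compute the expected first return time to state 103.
E[T_103 | X_0 = 103] = 184

The chain cycles deterministically, so starting at state 103 it returns in exactly 184 steps. Equivalently, the stationary distribution is uniform π_j = 1/184 for every state j, so by Kac's formula E[T_103] = 1/π_103 = 184.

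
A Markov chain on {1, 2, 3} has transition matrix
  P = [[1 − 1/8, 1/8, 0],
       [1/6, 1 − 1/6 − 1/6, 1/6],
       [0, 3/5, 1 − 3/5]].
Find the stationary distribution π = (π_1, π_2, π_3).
π = (24/47, 18/47, 5/47)

This is a birth-death chain on three states, which satisfies detailed balance: π_1 · P_{12} = π_2 · P_{21} and π_2 · P_{23} = π_3 · P_{32}.
From π_1 · 1/8 = π_2 · 1/6: π_2/π_1 = (1/8)/(1/6) = 3/4.
From π_2 · 1/6 = π_3 · 3/5: π_3/π_2 = (1/6)/(3/5) = 5/18.
Take π_1 proportional to 1; then unnormalized π = (1, 3/4, 5/24). Normalize by dividing by the sum 47/24:
  π = (24/47, 18/47, 5/47).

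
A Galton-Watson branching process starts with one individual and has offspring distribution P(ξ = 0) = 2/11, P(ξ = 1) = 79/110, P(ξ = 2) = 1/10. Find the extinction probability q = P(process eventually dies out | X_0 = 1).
q = 1

Mean offspring μ = 0·2/11 + 1·79/110 + 2·1/10 = 101/110 ≤ 1. For μ ≤ 1 with offspring not concentrated at 1, the Galton-Watson process goes extinct almost surely, so q = 1.
(Algebraic check: The pgf is f(s) = 2/11 + 79/110·s + 1/10·s². The extinction probability q is the smallest fixed point of f in [0, 1]. Setting s = f(s):
  1/10·s² + (79/110 − 1)·s + 2/11 = 0
  1/10·s² − (2/11 + 1/10)·s + 2/11 = 0
which factors as (s − 1)·(1/10·s − 2/11) = 0, giving roots s = 1 and s = (2/11)/(1/10) = 20/11. Since 20/11 ≥ 1, the smallest root in [0, 1] is s = 1.)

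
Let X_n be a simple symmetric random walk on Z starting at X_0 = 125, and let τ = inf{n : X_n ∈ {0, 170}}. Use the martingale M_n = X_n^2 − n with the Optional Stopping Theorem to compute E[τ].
E[τ] = 5625

M_n = X_n^2 − n is a martingale (since E[X_{n+1}^2 | F_n] = X_n^2 + 1). By OST (τ has finite mean in a bounded region), E[M_τ] = E[M_0] = X_0^2 − 0 = 125^2 = 15625. Also E[M_τ] = E[X_τ^2] − E[τ]. The walk exits at 0 or 170, with P(hit 170 first) = 125/170, so E[X_τ^2] = 170^2 · 125/170 + 0 = 21250. Thus E[τ] = E[X_τ^2] − E[M_τ] = 21250 − 15625 = 5625 = 125(170 − 125) = 5625.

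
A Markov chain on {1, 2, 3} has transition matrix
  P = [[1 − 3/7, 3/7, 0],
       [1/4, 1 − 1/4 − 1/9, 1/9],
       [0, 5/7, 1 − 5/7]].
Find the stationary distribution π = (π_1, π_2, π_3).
π = (105/313, 180/313, 28/313)

This is a birth-death chain on three states, which satisfies detailed balance: π_1 · P_{12} = π_2 · P_{21} and π_2 · P_{23} = π_3 · P_{32}.
From π_1 · 3/7 = π_2 · 1/4: π_2/π_1 = (3/7)/(1/4) = 12/7.
From π_2 · 1/9 = π_3 · 5/7: π_3/π_2 = (1/9)/(5/7) = 7/45.
Take π_1 proportional to 1; then unnormalized π = (1, 12/7, 4/15). Normalize by dividing by the sum 313/105:
  π = (105/313, 180/313, 28/313).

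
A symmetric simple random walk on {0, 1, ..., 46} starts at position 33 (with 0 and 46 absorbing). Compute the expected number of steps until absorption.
E[τ | X_0 = 33] = 429

Let v_k = E[τ | X_0 = k]. Boundary: v_0 = v_46 = 0. Recurrence: v_k = 1 + (v_{k-1} + v_{k+1})/2 for 1 ≤ k ≤ 45. The particular solution to v_k − (v_{k-1} + v_{k+1})/2 = 1 is v_k = −k^2. Adding homogeneous solution A + B k and matching boundaries gives v_k = k (46 − k). Substituting k = 33: v_33 = 33 · 13 = 429.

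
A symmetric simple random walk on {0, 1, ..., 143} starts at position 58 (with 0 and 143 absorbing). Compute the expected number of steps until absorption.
E[τ | X_0 = 58] = 4930

Let v_k = E[τ | X_0 = k]. Boundary: v_0 = v_143 = 0. Recurrence: v_k = 1 + (v_{k-1} + v_{k+1})/2 for 1 ≤ k ≤ 142. The particular solution to v_k − (v_{k-1} + v_{k+1})/2 = 1 is v_k = −k^2. Adding homogeneous solution A + B k and matching boundaries gives v_k = k (143 − k). Substituting k = 58: v_58 = 58 · 85 = 4930.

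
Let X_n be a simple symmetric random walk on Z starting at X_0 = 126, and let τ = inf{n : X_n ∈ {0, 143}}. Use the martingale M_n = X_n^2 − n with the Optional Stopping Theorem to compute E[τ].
E[τ] = 2142

M_n = X_n^2 − n is a martingale (since E[X_{n+1}^2 | F_n] = X_n^2 + 1). By OST (τ has finite mean in a bounded region), E[M_τ] = E[M_0] = X_0^2 − 0 = 126^2 = 15876. Also E[M_τ] = E[X_τ^2] − E[τ]. The walk exits at 0 or 143, with P(hit 143 first) = 126/143, so E[X_τ^2] = 143^2 · 126/143 + 0 = 18018. Thus E[τ] = E[X_τ^2] − E[M_τ] = 18018 − 15876 = 2142 = 126(143 − 126) = 2142.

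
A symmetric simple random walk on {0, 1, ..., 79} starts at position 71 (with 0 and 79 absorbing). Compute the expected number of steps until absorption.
E[τ | X_0 = 71] = 568

Let v_k = E[τ | X_0 = k]. Boundary: v_0 = v_79 = 0. Recurrence: v_k = 1 + (v_{k-1} + v_{k+1})/2 for 1 ≤ k ≤ 78. The particular solution to v_k − (v_{k-1} + v_{k+1})/2 = 1 is v_k = −k^2. Adding homogeneous solution A + B k and matching boundaries gives v_k = k (79 − k). Substituting k = 71: v_71 = 71 · 8 = 568.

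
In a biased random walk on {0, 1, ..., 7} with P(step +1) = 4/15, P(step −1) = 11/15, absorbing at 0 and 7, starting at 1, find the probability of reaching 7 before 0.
P(hit 7 before 0) = (1 − (11/4)^1) / (1 − (11/4)^7) = 4096/2781541

Let u_k denote P(reach 7 before 0 | start at k). Boundary: u_0 = 0, u_7 = 1. Recurrence: u_k = 4/15·u_{k+1} + 11/15·u_{k-1} for 1 ≤ k ≤ 6. Try u_k = A + B·r^k with r = q/p = (11/15)/(4/15) = 11/4. Substitution satisfies the recurrence; boundary conditions give:
  u_k = (1 − r^k) / (1 − r^N) = (1 − (11/4)^1) / (1 − (11/4)^7) = 4096/2781541.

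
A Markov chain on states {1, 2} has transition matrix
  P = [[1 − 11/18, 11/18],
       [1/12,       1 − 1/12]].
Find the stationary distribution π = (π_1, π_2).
π_1 = 3/25, π_2 = 22/25

Solve πP = π with π_1 + π_2 = 1. From πP = π: π_1 · (1 − 11/18) + π_2 · 1/12 = π_1 ⇒ π_2 · 1/12 = π_1 · 11/18 ⇒ π_2/π_1 = (11/18)/(1/12) = 22/3. Together with π_1 + π_2 = 1:
  π_1 = (1/12)/(11/18 + 1/12) = (1/12)/(25/36) = 3/25,
  π_2 = (11/18)/(11/18 + 1/12) = (11/18)/(25/36) = 22/25.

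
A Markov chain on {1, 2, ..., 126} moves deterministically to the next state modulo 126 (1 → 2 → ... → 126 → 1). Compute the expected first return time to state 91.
E[T_91 | X_0 = 91] = 126

The chain cycles deterministically, so starting at state 91 it returns in exactly 126 steps. Equivalently, the stationary distribution is uniform π_j = 1/126 for every state j, so by Kac's formula E[T_91] = 1/π_91 = 126.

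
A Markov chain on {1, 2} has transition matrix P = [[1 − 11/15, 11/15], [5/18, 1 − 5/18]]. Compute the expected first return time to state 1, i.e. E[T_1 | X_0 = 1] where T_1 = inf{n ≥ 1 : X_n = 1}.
E[T_1 | X_0 = 1] = 1/π_1 = 91/25

For an irreducible recurrent Markov chain with stationary distribution π, E[T_i | X_0 = i] = 1/π_i (Kac's formula). Here π_1 = (5/18)/(11/15 + 5/18) = (5/18)/(91/90) = 25/91, so E[T_1 | X_0 = 1] = 1/π_1 = (11/15 + 5/18)/(5/18) = (91/90)/(5/18) = 91/25.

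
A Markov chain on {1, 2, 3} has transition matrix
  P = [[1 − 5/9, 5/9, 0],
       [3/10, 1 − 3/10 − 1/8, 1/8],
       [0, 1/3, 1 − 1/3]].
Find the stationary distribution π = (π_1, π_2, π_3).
π = (108/383, 200/383, 75/383)

This is a birth-death chain on three states, which satisfies detailed balance: π_1 · P_{12} = π_2 · P_{21} and π_2 · P_{23} = π_3 · P_{32}.
From π_1 · 5/9 = π_2 · 3/10: π_2/π_1 = (5/9)/(3/10) = 50/27.
From π_2 · 1/8 = π_3 · 1/3: π_3/π_2 = (1/8)/(1/3) = 3/8.
Take π_1 proportional to 1; then unnormalized π = (1, 50/27, 25/36). Normalize by dividing by the sum 383/108:
  π = (108/383, 200/383, 75/383).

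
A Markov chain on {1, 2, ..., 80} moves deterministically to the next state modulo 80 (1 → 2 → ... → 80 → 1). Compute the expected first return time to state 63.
E[T_63 | X_0 = 63] = 80

The chain cycles deterministically, so starting at state 63 it returns in exactly 80 steps. Equivalently, the stationary distribution is uniform π_j = 1/80 for every state j, so by Kac's formula E[T_63] = 1/π_63 = 80.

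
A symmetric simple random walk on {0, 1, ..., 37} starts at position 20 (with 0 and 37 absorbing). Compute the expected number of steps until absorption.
E[τ | X_0 = 20] = 340

Let v_k = E[τ | X_0 = k]. Boundary: v_0 = v_37 = 0. Recurrence: v_k = 1 + (v_{k-1} + v_{k+1})/2 for 1 ≤ k ≤ 36. The particular solution to v_k − (v_{k-1} + v_{k+1})/2 = 1 is v_k = −k^2. Adding homogeneous solution A + B k and matching boundaries gives v_k = k (37 − k). Substituting k = 20: v_20 = 20 · 17 = 340.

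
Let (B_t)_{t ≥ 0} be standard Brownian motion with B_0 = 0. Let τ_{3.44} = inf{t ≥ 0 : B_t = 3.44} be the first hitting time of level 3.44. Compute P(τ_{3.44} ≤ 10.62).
P(τ_{3.44} ≤ 10.62) = 2(1 − Φ(3.44/√10.62)) = 2(1 − Φ(1.0556)) ≈ 0.2912

By the reflection principle for standard BM, P(τ_b ≤ t) = 2 · P(B_t ≥ b). Since B_t ~ N(0, t), P(B_t ≥ 3.44) = 1 − Φ(3.44/√t) = 1 − Φ(3.44/√10.62) = 1 − Φ(1.0556) ≈ 0.14558. Doubling: P(τ_{3.44} ≤ 10.62) ≈ 2 · 0.14558 = 0.29116 ≈ 0.2912.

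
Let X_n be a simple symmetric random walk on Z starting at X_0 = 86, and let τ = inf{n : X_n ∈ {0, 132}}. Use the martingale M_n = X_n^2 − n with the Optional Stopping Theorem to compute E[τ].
E[τ] = 3956

M_n = X_n^2 − n is a martingale (since E[X_{n+1}^2 | F_n] = X_n^2 + 1). By OST (τ has finite mean in a bounded region), E[M_τ] = E[M_0] = X_0^2 − 0 = 86^2 = 7396. Also E[M_τ] = E[X_τ^2] − E[τ]. The walk exits at 0 or 132, with P(hit 132 first) = 86/132, so E[X_τ^2] = 132^2 · 86/132 + 0 = 11352. Thus E[τ] = E[X_τ^2] − E[M_τ] = 11352 − 7396 = 3956 = 86(132 − 86) = 3956.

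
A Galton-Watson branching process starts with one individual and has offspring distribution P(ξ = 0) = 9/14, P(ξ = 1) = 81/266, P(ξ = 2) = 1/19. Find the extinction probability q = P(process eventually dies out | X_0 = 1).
q = 1

Mean offspring μ = 0·9/14 + 1·81/266 + 2·1/19 = 109/266 ≤ 1. For μ ≤ 1 with offspring not concentrated at 1, the Galton-Watson process goes extinct almost surely, so q = 1.
(Algebraic check: The pgf is f(s) = 9/14 + 81/266·s + 1/19·s². The extinction probability q is the smallest fixed point of f in [0, 1]. Setting s = f(s):
  1/19·s² + (81/266 − 1)·s + 9/14 = 0
  1/19·s² − (9/14 + 1/19)·s + 9/14 = 0
which factors as (s − 1)·(1/19·s − 9/14) = 0, giving roots s = 1 and s = (9/14)/(1/19) = 171/14. Since 171/14 ≥ 1, the smallest root in [0, 1] is s = 1.)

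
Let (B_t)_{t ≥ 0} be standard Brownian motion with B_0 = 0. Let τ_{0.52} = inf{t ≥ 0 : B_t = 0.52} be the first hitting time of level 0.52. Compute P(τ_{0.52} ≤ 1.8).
P(τ_{0.52} ≤ 1.8) = 2(1 − Φ(0.52/√1.8)) = 2(1 − Φ(0.3876)) ≈ 0.6983

By the reflection principle for standard BM, P(τ_b ≤ t) = 2 · P(B_t ≥ b). Since B_t ~ N(0, t), P(B_t ≥ 0.52) = 1 − Φ(0.52/√t) = 1 − Φ(0.52/√1.8) = 1 − Φ(0.3876) ≈ 0.34916. Doubling: P(τ_{0.52} ≤ 1.8) ≈ 2 · 0.34916 = 0.69832 ≈ 0.6983.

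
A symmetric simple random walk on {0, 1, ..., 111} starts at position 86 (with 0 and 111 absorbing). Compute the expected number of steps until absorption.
E[τ | X_0 = 86] = 2150

Let v_k = E[τ | X_0 = k]. Boundary: v_0 = v_111 = 0. Recurrence: v_k = 1 + (v_{k-1} + v_{k+1})/2 for 1 ≤ k ≤ 110. The particular solution to v_k − (v_{k-1} + v_{k+1})/2 = 1 is v_k = −k^2. Adding homogeneous solution A + B k and matching boundaries gives v_k = k (111 − k). Substituting k = 86: v_86 = 86 · 25 = 2150.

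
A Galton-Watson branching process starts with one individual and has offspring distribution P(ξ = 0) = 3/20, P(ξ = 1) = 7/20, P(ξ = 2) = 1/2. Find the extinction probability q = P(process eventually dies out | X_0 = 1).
q = 3/10

The pgf is f(s) = 3/20 + 7/20·s + 1/2·s². The extinction probability q is the smallest fixed point of f in [0, 1]. Setting s = f(s):
  1/2·s² + (7/20 − 1)·s + 3/20 = 0
  1/2·s² − (3/20 + 1/2)·s + 3/20 = 0
which factors as (s − 1)·(1/2·s − 3/20) = 0, giving roots s = 1 and s = (3/20)/(1/2) = 3/10.
Mean offspring μ = 7/20 + 2·1/2 = 27/20 > 1 (supercritical), so q < 1. The extinction probability is the smaller root: q = (3/20)/(1/2) = 3/10.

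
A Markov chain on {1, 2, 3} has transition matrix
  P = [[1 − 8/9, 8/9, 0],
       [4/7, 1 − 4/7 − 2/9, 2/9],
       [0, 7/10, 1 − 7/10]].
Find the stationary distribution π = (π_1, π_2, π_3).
π = (81/247, 126/247, 40/247)

This is a birth-death chain on three states, which satisfies detailed balance: π_1 · P_{12} = π_2 · P_{21} and π_2 · P_{23} = π_3 · P_{32}.
From π_1 · 8/9 = π_2 · 4/7: π_2/π_1 = (8/9)/(4/7) = 14/9.
From π_2 · 2/9 = π_3 · 7/10: π_3/π_2 = (2/9)/(7/10) = 20/63.
Take π_1 proportional to 1; then unnormalized π = (1, 14/9, 40/81). Normalize by dividing by the sum 247/81:
  π = (81/247, 126/247, 40/247).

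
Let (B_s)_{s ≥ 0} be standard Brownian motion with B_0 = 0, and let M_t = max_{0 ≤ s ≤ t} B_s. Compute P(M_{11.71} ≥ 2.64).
P(M_{11.71} ≥ 2.64) = 2·P(B_{11.71} ≥ 2.64) = 2(1 − Φ(2.64/√11.71)) ≈ 0.4404

By the reflection principle for Brownian motion, P(M_t ≥ a) = 2 · P(B_t ≥ a) for a ≥ 0. Since B_t ~ N(0, t), P(B_t ≥ 2.64) = 1 − Φ(2.64/√t) = 1 − Φ(2.64/√11.71) = 1 − Φ(0.7715). So
  P(M_{11.71} ≥ 2.64) = 2(1 − Φ(0.7715)) ≈ 0.4404.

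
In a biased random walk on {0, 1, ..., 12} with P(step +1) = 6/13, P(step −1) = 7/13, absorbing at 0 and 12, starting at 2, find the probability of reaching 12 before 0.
P(hit 12 before 0) = (1 − (7/6)^2) / (1 − (7/6)^12) = 60466176/897269605

Let u_k denote P(reach 12 before 0 | start at k). Boundary: u_0 = 0, u_12 = 1. Recurrence: u_k = 6/13·u_{k+1} + 7/13·u_{k-1} for 1 ≤ k ≤ 11. Try u_k = A + B·r^k with r = q/p = (7/13)/(6/13) = 7/6. Substitution satisfies the recurrence; boundary conditions give:
  u_k = (1 − r^k) / (1 − r^N) = (1 − (7/6)^2) / (1 − (7/6)^12) = 60466176/897269605.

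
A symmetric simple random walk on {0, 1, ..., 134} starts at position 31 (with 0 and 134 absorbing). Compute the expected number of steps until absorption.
E[τ | X_0 = 31] = 3193

Let v_k = E[τ | X_0 = k]. Boundary: v_0 = v_134 = 0. Recurrence: v_k = 1 + (v_{k-1} + v_{k+1})/2 for 1 ≤ k ≤ 133. The particular solution to v_k − (v_{k-1} + v_{k+1})/2 = 1 is v_k = −k^2. Adding homogeneous solution A + B k and matching boundaries gives v_k = k (134 − k). Substituting k = 31: v_31 = 31 · 103 = 3193.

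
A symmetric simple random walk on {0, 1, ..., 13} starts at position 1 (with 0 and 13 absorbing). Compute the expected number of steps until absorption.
E[τ | X_0 = 1] = 12

Let v_k = E[τ | X_0 = k]. Boundary: v_0 = v_13 = 0. Recurrence: v_k = 1 + (v_{k-1} + v_{k+1})/2 for 1 ≤ k ≤ 12. The particular solution to v_k − (v_{k-1} + v_{k+1})/2 = 1 is v_k = −k^2. Adding homogeneous solution A + B k and matching boundaries gives v_k = k (13 − k). Substituting k = 1: v_1 = 1 · 12 = 12.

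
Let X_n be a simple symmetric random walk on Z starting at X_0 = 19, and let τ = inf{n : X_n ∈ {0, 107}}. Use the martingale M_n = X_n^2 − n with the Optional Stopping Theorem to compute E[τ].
E[τ] = 1672

M_n = X_n^2 − n is a martingale (since E[X_{n+1}^2 | F_n] = X_n^2 + 1). By OST (τ has finite mean in a bounded region), E[M_τ] = E[M_0] = X_0^2 − 0 = 19^2 = 361. Also E[M_τ] = E[X_τ^2] − E[τ]. The walk exits at 0 or 107, with P(hit 107 first) = 19/107, so E[X_τ^2] = 107^2 · 19/107 + 0 = 2033. Thus E[τ] = E[X_τ^2] − E[M_τ] = 2033 − 361 = 1672 = 19(107 − 19) = 1672.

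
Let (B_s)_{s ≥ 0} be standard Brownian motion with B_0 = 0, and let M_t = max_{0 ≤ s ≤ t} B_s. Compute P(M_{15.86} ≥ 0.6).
P(M_{15.86} ≥ 0.6) = 2·P(B_{15.86} ≥ 0.6) = 2(1 − Φ(0.6/√15.86)) ≈ 0.8802

By the reflection principle for Brownian motion, P(M_t ≥ a) = 2 · P(B_t ≥ a) for a ≥ 0. Since B_t ~ N(0, t), P(B_t ≥ 0.6) = 1 − Φ(0.6/√t) = 1 − Φ(0.6/√15.86) = 1 − Φ(0.1507). So
  P(M_{15.86} ≥ 0.6) = 2(1 − Φ(0.1507)) ≈ 0.8802.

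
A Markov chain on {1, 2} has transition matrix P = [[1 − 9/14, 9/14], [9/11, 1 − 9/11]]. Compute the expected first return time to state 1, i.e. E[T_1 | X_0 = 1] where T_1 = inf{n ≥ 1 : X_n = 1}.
E[T_1 | X_0 = 1] = 1/π_1 = 25/14

For an irreducible recurrent Markov chain with stationary distribution π, E[T_i | X_0 = i] = 1/π_i (Kac's formula). Here π_1 = (9/11)/(9/14 + 9/11) = (9/11)/(225/154) = 14/25, so E[T_1 | X_0 = 1] = 1/π_1 = (9/14 + 9/11)/(9/11) = (225/154)/(9/11) = 25/14.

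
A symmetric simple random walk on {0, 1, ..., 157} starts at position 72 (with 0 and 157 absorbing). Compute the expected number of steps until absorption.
E[τ | X_0 = 72] = 6120

Let v_k = E[τ | X_0 = k]. Boundary: v_0 = v_157 = 0. Recurrence: v_k = 1 + (v_{k-1} + v_{k+1})/2 for 1 ≤ k ≤ 156. The particular solution to v_k − (v_{k-1} + v_{k+1})/2 = 1 is v_k = −k^2. Adding homogeneous solution A + B k and matching boundaries gives v_k = k (157 − k). Substituting k = 72: v_72 = 72 · 85 = 6120.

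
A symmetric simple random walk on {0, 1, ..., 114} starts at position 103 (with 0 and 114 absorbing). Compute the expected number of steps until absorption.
E[τ | X_0 = 103] = 1133

Let v_k = E[τ | X_0 = k]. Boundary: v_0 = v_114 = 0. Recurrence: v_k = 1 + (v_{k-1} + v_{k+1})/2 for 1 ≤ k ≤ 113. The particular solution to v_k − (v_{k-1} + v_{k+1})/2 = 1 is v_k = −k^2. Adding homogeneous solution A + B k and matching boundaries gives v_k = k (114 − k). Substituting k = 103: v_103 = 103 · 11 = 1133.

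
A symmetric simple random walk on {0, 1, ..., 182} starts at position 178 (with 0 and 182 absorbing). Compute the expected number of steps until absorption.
E[τ | X_0 = 178] = 712

Let v_k = E[τ | X_0 = k]. Boundary: v_0 = v_182 = 0. Recurrence: v_k = 1 + (v_{k-1} + v_{k+1})/2 for 1 ≤ k ≤ 181. The particular solution to v_k − (v_{k-1} + v_{k+1})/2 = 1 is v_k = −k^2. Adding homogeneous solution A + B k and matching boundaries gives v_k = k (182 − k). Substituting k = 178: v_178 = 178 · 4 = 712.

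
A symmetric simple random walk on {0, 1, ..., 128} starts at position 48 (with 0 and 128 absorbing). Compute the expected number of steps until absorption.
E[τ | X_0 = 48] = 3840

Let v_k = E[τ | X_0 = k]. Boundary: v_0 = v_128 = 0. Recurrence: v_k = 1 + (v_{k-1} + v_{k+1})/2 for 1 ≤ k ≤ 127. The particular solution to v_k − (v_{k-1} + v_{k+1})/2 = 1 is v_k = −k^2. Adding homogeneous solution A + B k and matching boundaries gives v_k = k (128 − k). Substituting k = 48: v_48 = 48 · 80 = 3840.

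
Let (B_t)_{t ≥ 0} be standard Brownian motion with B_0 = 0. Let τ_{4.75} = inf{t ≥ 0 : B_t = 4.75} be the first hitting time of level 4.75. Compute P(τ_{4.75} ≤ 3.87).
P(τ_{4.75} ≤ 3.87) = 2(1 − Φ(4.75/√3.87)) = 2(1 − Φ(2.4146)) ≈ 0.0158

By the reflection principle for standard BM, P(τ_b ≤ t) = 2 · P(B_t ≥ b). Since B_t ~ N(0, t), P(B_t ≥ 4.75) = 1 − Φ(4.75/√t) = 1 − Φ(4.75/√3.87) = 1 − Φ(2.4146) ≈ 0.00788. Doubling: P(τ_{4.75} ≤ 3.87) ≈ 2 · 0.00788 = 0.01576 ≈ 0.0158.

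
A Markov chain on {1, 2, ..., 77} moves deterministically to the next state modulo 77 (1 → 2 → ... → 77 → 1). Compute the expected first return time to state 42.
E[T_42 | X_0 = 42] = 77

The chain cycles deterministically, so starting at state 42 it returns in exactly 77 steps. Equivalently, the stationary distribution is uniform π_j = 1/77 for every state j, so by Kac's formula E[T_42] = 1/π_42 = 77.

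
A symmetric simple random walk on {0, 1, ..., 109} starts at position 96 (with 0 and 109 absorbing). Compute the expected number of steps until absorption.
E[τ | X_0 = 96] = 1248

Let v_k = E[τ | X_0 = k]. Boundary: v_0 = v_109 = 0. Recurrence: v_k = 1 + (v_{k-1} + v_{k+1})/2 for 1 ≤ k ≤ 108. The particular solution to v_k − (v_{k-1} + v_{k+1})/2 = 1 is v_k = −k^2. Adding homogeneous solution A + B k and matching boundaries gives v_k = k (109 − k). Substituting k = 96: v_96 = 96 · 13 = 1248.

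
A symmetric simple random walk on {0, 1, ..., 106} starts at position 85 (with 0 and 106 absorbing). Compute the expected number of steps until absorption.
E[τ | X_0 = 85] = 1785

Let v_k = E[τ | X_0 = k]. Boundary: v_0 = v_106 = 0. Recurrence: v_k = 1 + (v_{k-1} + v_{k+1})/2 for 1 ≤ k ≤ 105. The particular solution to v_k − (v_{k-1} + v_{k+1})/2 = 1 is v_k = −k^2. Adding homogeneous solution A + B k and matching boundaries gives v_k = k (106 − k). Substituting k = 85: v_85 = 85 · 21 = 1785.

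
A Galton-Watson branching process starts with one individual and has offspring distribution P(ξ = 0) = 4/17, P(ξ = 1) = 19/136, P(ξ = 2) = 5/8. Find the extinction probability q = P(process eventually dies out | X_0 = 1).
q = 32/85

The pgf is f(s) = 4/17 + 19/136·s + 5/8·s². The extinction probability q is the smallest fixed point of f in [0, 1]. Setting s = f(s):
  5/8·s² + (19/136 − 1)·s + 4/17 = 0
  5/8·s² − (4/17 + 5/8)·s + 4/17 = 0
which factors as (s − 1)·(5/8·s − 4/17) = 0, giving roots s = 1 and s = (4/17)/(5/8) = 32/85.
Mean offspring μ = 19/136 + 2·5/8 = 189/136 > 1 (supercritical), so q < 1. The extinction probability is the smaller root: q = (4/17)/(5/8) = 32/85.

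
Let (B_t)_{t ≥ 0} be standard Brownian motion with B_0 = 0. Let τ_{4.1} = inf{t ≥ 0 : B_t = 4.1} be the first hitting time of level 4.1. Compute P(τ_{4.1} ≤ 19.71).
P(τ_{4.1} ≤ 19.71) = 2(1 − Φ(4.1/√19.71)) = 2(1 − Φ(0.9235)) ≈ 0.3557

By the reflection principle for standard BM, P(τ_b ≤ t) = 2 · P(B_t ≥ b). Since B_t ~ N(0, t), P(B_t ≥ 4.1) = 1 − Φ(4.1/√t) = 1 − Φ(4.1/√19.71) = 1 − Φ(0.9235) ≈ 0.17787. Doubling: P(τ_{4.1} ≤ 19.71) ≈ 2 · 0.17787 = 0.35574 ≈ 0.3557.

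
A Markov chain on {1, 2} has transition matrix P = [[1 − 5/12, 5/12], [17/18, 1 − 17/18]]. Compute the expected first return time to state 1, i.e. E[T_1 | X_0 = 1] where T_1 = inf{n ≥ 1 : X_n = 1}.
E[T_1 | X_0 = 1] = 1/π_1 = 49/34

For an irreducible recurrent Markov chain with stationary distribution π, E[T_i | X_0 = i] = 1/π_i (Kac's formula). Here π_1 = (17/18)/(5/12 + 17/18) = (17/18)/(49/36) = 34/49, so E[T_1 | X_0 = 1] = 1/π_1 = (5/12 + 17/18)/(17/18) = (49/36)/(17/18) = 49/34.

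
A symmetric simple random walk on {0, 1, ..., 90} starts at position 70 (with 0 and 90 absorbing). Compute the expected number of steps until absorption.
E[τ | X_0 = 70] = 1400

Let v_k = E[τ | X_0 = k]. Boundary: v_0 = v_90 = 0. Recurrence: v_k = 1 + (v_{k-1} + v_{k+1})/2 for 1 ≤ k ≤ 89. The particular solution to v_k − (v_{k-1} + v_{k+1})/2 = 1 is v_k = −k^2. Adding homogeneous solution A + B k and matching boundaries gives v_k = k (90 − k). Substituting k = 70: v_70 = 70 · 20 = 1400.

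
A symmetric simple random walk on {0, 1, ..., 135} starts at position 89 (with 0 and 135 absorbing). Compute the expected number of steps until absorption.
E[τ | X_0 = 89] = 4094

Let v_k = E[τ | X_0 = k]. Boundary: v_0 = v_135 = 0. Recurrence: v_k = 1 + (v_{k-1} + v_{k+1})/2 for 1 ≤ k ≤ 134. The particular solution to v_k − (v_{k-1} + v_{k+1})/2 = 1 is v_k = −k^2. Adding homogeneous solution A + B k and matching boundaries gives v_k = k (135 − k). Substituting k = 89: v_89 = 89 · 46 = 4094.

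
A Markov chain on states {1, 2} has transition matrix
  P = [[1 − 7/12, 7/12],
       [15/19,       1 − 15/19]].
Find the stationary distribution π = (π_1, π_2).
π_1 = 180/313, π_2 = 133/313

Solve πP = π with π_1 + π_2 = 1. From πP = π: π_1 · (1 − 7/12) + π_2 · 15/19 = π_1 ⇒ π_2 · 15/19 = π_1 · 7/12 ⇒ π_2/π_1 = (7/12)/(15/19) = 133/180. Together with π_1 + π_2 = 1:
  π_1 = (15/19)/(7/12 + 15/19) = (15/19)/(313/228) = 180/313,
  π_2 = (7/12)/(7/12 + 15/19) = (7/12)/(313/228) = 133/313.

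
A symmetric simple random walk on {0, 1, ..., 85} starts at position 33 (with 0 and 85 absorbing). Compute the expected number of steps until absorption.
E[τ | X_0 = 33] = 1716

Let v_k = E[τ | X_0 = k]. Boundary: v_0 = v_85 = 0. Recurrence: v_k = 1 + (v_{k-1} + v_{k+1})/2 for 1 ≤ k ≤ 84. The particular solution to v_k − (v_{k-1} + v_{k+1})/2 = 1 is v_k = −k^2. Adding homogeneous solution A + B k and matching boundaries gives v_k = k (85 − k). Substituting k = 33: v_33 = 33 · 52 = 1716.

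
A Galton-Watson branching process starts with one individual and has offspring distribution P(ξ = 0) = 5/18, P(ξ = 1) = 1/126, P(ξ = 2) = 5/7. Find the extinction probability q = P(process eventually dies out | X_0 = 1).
q = 7/18

The pgf is f(s) = 5/18 + 1/126·s + 5/7·s². The extinction probability q is the smallest fixed point of f in [0, 1]. Setting s = f(s):
  5/7·s² + (1/126 − 1)·s + 5/18 = 0
  5/7·s² − (5/18 + 5/7)·s + 5/18 = 0
which factors as (s − 1)·(5/7·s − 5/18) = 0, giving roots s = 1 and s = (5/18)/(5/7) = 7/18.
Mean offspring μ = 1/126 + 2·5/7 = 181/126 > 1 (supercritical), so q < 1. The extinction probability is the smaller root: q = (5/18)/(5/7) = 7/18.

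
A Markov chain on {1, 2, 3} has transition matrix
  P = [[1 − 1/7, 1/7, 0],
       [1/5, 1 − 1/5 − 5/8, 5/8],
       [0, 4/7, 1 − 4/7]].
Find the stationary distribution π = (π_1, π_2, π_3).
π = (224/559, 160/559, 175/559)

This is a birth-death chain on three states, which satisfies detailed balance: π_1 · P_{12} = π_2 · P_{21} and π_2 · P_{23} = π_3 · P_{32}.
From π_1 · 1/7 = π_2 · 1/5: π_2/π_1 = (1/7)/(1/5) = 5/7.
From π_2 · 5/8 = π_3 · 4/7: π_3/π_2 = (5/8)/(4/7) = 35/32.
Take π_1 proportional to 1; then unnormalized π = (1, 5/7, 25/32). Normalize by dividing by the sum 559/224:
  π = (224/559, 160/559, 175/559).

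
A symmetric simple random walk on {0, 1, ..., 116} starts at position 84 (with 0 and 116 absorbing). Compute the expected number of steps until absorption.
E[τ | X_0 = 84] = 2688

Let v_k = E[τ | X_0 = k]. Boundary: v_0 = v_116 = 0. Recurrence: v_k = 1 + (v_{k-1} + v_{k+1})/2 for 1 ≤ k ≤ 115. The particular solution to v_k − (v_{k-1} + v_{k+1})/2 = 1 is v_k = −k^2. Adding homogeneous solution A + B k and matching boundaries gives v_k = k (116 − k). Substituting k = 84: v_84 = 84 · 32 = 2688.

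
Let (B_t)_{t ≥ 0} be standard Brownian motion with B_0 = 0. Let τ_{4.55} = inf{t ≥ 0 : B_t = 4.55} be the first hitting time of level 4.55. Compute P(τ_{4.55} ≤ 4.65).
P(τ_{4.55} ≤ 4.65) = 2(1 − Φ(4.55/√4.65)) = 2(1 − Φ(2.1100)) ≈ 0.0349

By the reflection principle for standard BM, P(τ_b ≤ t) = 2 · P(B_t ≥ b). Since B_t ~ N(0, t), P(B_t ≥ 4.55) = 1 − Φ(4.55/√t) = 1 − Φ(4.55/√4.65) = 1 − Φ(2.1100) ≈ 0.01743. Doubling: P(τ_{4.55} ≤ 4.65) ≈ 2 · 0.01743 = 0.03486 ≈ 0.0349.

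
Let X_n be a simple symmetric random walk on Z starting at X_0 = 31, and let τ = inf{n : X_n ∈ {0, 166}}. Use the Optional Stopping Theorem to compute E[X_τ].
E[X_τ] = 31

X_n is a martingale and τ is a bounded-mean stopping time (indeed τ is finite a.s. with bounded expectation since the walk is in a bounded region). By the OST, E[X_τ] = E[X_0] = 31. Equivalently: E[X_τ] = 166 · P(hit 166 first) + 0 · P(hit 0 first) = 166 · (31/166) = 31.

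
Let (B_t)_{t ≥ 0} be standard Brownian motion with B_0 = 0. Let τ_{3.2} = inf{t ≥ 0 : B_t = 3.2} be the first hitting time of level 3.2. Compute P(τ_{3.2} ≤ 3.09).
P(τ_{3.2} ≤ 3.09) = 2(1 − Φ(3.2/√3.09)) = 2(1 − Φ(1.8204)) ≈ 0.0687

By the reflection principle for standard BM, P(τ_b ≤ t) = 2 · P(B_t ≥ b). Since B_t ~ N(0, t), P(B_t ≥ 3.2) = 1 − Φ(3.2/√t) = 1 − Φ(3.2/√3.09) = 1 − Φ(1.8204) ≈ 0.03435. Doubling: P(τ_{3.2} ≤ 3.09) ≈ 2 · 0.03435 = 0.06870 ≈ 0.0687.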